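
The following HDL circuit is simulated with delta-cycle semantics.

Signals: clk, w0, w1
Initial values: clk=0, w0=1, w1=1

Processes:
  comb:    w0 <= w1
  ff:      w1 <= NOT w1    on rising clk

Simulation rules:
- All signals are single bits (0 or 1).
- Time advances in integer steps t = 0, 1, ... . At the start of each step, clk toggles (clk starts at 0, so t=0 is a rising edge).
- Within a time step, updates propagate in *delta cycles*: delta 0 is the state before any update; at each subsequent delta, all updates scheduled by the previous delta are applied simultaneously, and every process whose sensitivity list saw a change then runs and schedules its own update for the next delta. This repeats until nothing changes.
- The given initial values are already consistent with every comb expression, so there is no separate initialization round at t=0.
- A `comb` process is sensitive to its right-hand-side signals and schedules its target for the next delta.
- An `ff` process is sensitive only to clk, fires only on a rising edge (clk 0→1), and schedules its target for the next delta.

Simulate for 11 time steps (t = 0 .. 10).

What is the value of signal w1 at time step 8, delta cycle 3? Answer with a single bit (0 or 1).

0

[bits: w0,clk,w1]
t=0: Δ0=101 Δ1=111 Δ2=110 Δ3=010 | 3Δ
t=1: Δ0=010 Δ1=000 | 1Δ
t=2: Δ0=000 Δ1=010 Δ2=011 Δ3=111 | 3Δ
t=3: Δ0=111 Δ1=101 | 1Δ
t=4: Δ0=101 Δ1=111 Δ2=110 Δ3=010 | 3Δ
t=5: Δ0=010 Δ1=000 | 1Δ
t=6: Δ0=000 Δ1=010 Δ2=011 Δ3=111 | 3Δ
t=7: Δ0=111 Δ1=101 | 1Δ
t=8: Δ0=101 Δ1=111 Δ2=110 Δ3=010 | 3Δ
t=9: Δ0=010 Δ1=000 | 1Δ
t=10: Δ0=000 Δ1=010 Δ2=011 Δ3=111 | 3Δ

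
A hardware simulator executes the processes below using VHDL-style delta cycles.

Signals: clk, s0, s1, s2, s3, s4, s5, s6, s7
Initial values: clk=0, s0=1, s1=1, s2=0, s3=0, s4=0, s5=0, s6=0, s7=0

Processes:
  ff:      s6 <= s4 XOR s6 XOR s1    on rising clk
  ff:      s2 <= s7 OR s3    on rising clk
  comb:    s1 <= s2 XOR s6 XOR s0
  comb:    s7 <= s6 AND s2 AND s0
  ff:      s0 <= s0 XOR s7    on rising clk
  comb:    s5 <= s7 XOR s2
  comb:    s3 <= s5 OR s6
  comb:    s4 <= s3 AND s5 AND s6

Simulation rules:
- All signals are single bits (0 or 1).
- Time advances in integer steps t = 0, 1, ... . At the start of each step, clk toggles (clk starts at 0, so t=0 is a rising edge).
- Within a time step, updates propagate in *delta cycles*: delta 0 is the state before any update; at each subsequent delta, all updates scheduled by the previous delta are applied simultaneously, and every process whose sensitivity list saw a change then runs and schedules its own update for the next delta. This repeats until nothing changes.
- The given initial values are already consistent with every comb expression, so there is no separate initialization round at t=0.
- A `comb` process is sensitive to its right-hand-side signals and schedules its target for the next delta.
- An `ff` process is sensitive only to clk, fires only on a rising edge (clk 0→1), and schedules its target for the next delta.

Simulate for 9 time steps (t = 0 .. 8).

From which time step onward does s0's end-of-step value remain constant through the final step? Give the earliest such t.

t0.Δ0 s2=0 s1=1 s3=0 s7=0 s5=0 s4=0 clk=0 s0=1 s6=0
t0.Δ1 s2=0 s1=1 s3=0 s7=0 s5=0 s4=0 clk=1 s0=1 s6=0
t0.Δ2 s2=0 s1=1 s3=0 s7=0 s5=0 s4=0 clk=1 s0=1 s6=1
t0.Δ3 s2=0 s1=0 s3=1 s7=0 s5=0 s4=0 clk=1 s0=1 s6=1
t1.Δ0 s2=0 s1=0 s3=1 s7=0 s5=0 s4=0 clk=1 s0=1 s6=1
t1.Δ1 s2=0 s1=0 s3=1 s7=0 s5=0 s4=0 clk=0 s0=1 s6=1
t2.Δ0 s2=0 s1=0 s3=1 s7=0 s5=0 s4=0 clk=0 s0=1 s6=1
t2.Δ1 s2=0 s1=0 s3=1 s7=0 s5=0 s4=0 clk=1 s0=1 s6=1
t2.Δ2 s2=1 s1=0 s3=1 s7=0 s5=0 s4=0 clk=1 s0=1 s6=1
t2.Δ3 s2=1 s1=1 s3=1 s7=1 s5=1 s4=0 clk=1 s0=1 s6=1
t2.Δ4 s2=1 s1=1 s3=1 s7=1 s5=0 s4=1 clk=1 s0=1 s6=1
t2.Δ5 s2=1 s1=1 s3=1 s7=1 s5=0 s4=0 clk=1 s0=1 s6=1
t3.Δ0 s2=1 s1=1 s3=1 s7=1 s5=0 s4=0 clk=1 s0=1 s6=1
t3.Δ1 s2=1 s1=1 s3=1 s7=1 s5=0 s4=0 clk=0 s0=1 s6=1
t4.Δ0 s2=1 s1=1 s3=1 s7=1 s5=0 s4=0 clk=0 s0=1 s6=1
t4.Δ1 s2=1 s1=1 s3=1 s7=1 s5=0 s4=0 clk=1 s0=1 s6=1
t4.Δ2 s2=1 s1=1 s3=1 s7=1 s5=0 s4=0 clk=1 s0=0 s6=0
t4.Δ3 s2=1 s1=1 s3=0 s7=0 s5=0 s4=0 clk=1 s0=0 s6=0
t4.Δ4 s2=1 s1=1 s3=0 s7=0 s5=1 s4=0 clk=1 s0=0 s6=0
t4.Δ5 s2=1 s1=1 s3=1 s7=0 s5=1 s4=0 clk=1 s0=0 s6=0
t5.Δ0 s2=1 s1=1 s3=1 s7=0 s5=1 s4=0 clk=1 s0=0 s6=0
t5.Δ1 s2=1 s1=1 s3=1 s7=0 s5=1 s4=0 clk=0 s0=0 s6=0
t6.Δ0 s2=1 s1=1 s3=1 s7=0 s5=1 s4=0 clk=0 s0=0 s6=0
t6.Δ1 s2=1 s1=1 s3=1 s7=0 s5=1 s4=0 clk=1 s0=0 s6=0
t6.Δ2 s2=1 s1=1 s3=1 s7=0 s5=1 s4=0 clk=1 s0=0 s6=1
t6.Δ3 s2=1 s1=0 s3=1 s7=0 s5=1 s4=1 clk=1 s0=0 s6=1
t7.Δ0 s2=1 s1=0 s3=1 s7=0 s5=1 s4=1 clk=1 s0=0 s6=1
t7.Δ1 s2=1 s1=0 s3=1 s7=0 s5=1 s4=1 clk=0 s0=0 s6=1
t8.Δ0 s2=1 s1=0 s3=1 s7=0 s5=1 s4=1 clk=0 s0=0 s6=1
t8.Δ1 s2=1 s1=0 s3=1 s7=0 s5=1 s4=1 clk=1 s0=0 s6=1
t8.Δ2 s2=1 s1=0 s3=1 s7=0 s5=1 s4=1 clk=1 s0=0 s6=0
t8.Δ3 s2=1 s1=1 s3=1 s7=0 s5=1 s4=0 clk=1 s0=0 s6=0

4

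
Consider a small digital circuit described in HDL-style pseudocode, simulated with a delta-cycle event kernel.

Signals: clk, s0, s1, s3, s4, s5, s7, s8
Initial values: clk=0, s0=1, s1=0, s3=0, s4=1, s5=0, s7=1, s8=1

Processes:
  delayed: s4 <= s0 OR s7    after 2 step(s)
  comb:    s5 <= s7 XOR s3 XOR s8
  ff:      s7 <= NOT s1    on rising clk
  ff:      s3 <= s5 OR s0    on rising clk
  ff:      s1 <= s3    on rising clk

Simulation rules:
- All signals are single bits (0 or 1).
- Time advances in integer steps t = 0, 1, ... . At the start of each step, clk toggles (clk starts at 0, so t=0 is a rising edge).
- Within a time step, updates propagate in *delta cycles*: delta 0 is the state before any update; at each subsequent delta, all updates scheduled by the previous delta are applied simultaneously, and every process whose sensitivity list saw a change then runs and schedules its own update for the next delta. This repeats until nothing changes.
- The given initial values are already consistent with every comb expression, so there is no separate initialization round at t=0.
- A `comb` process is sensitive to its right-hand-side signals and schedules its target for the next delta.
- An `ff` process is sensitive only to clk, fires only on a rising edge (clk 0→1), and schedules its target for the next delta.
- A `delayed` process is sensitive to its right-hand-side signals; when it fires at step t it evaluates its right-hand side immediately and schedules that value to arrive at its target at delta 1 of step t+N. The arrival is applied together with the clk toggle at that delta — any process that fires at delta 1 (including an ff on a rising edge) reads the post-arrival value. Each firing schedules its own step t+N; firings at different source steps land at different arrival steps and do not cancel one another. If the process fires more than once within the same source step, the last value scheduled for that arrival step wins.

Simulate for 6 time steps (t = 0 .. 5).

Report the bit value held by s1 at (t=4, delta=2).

[bits: s8,s5,clk,s1,s4,s7,s3,s0]
t=0: Δ0=10001101 Δ1=10101101 Δ2=10101111 Δ3=11101111 | 3Δ
t=1: Δ0=11101111 Δ1=11001111 | 1Δ
t=2: Δ0=11001111 Δ1=11101111 Δ2=11111111 | 2Δ
t=3: Δ0=11111111 Δ1=11011111 | 1Δ
t=4: Δ0=11011111 Δ1=11111111 Δ2=11111011 Δ3=10111011 | 3Δ
t=5: Δ0=10111011 Δ1=10011011 | 1Δ

1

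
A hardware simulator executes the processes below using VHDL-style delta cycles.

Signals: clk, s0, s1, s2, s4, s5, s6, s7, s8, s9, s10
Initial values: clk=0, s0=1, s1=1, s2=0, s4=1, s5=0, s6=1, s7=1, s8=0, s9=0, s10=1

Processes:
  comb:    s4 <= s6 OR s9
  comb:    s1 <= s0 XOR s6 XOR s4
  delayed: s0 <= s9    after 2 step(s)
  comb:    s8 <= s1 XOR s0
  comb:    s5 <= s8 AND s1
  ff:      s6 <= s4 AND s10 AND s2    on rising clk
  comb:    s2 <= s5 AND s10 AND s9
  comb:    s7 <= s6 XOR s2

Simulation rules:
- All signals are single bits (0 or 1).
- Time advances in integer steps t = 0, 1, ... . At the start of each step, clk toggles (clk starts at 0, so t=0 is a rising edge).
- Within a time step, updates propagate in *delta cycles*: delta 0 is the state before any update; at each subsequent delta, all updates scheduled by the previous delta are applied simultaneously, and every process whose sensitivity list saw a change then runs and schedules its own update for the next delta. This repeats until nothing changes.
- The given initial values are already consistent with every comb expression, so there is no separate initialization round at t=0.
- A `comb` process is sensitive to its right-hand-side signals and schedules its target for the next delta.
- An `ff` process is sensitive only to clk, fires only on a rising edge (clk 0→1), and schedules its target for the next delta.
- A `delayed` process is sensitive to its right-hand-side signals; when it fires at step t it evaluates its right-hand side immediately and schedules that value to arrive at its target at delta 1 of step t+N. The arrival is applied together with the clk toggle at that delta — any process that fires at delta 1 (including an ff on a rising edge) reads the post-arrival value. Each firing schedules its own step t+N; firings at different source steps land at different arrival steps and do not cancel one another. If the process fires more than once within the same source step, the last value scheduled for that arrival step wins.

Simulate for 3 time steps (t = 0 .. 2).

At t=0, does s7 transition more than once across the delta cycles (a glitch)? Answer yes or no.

[bits: clk,s7,s6,s4,s2,s9,s1,s0,s10,s8,s5]
t=0: Δ0=01110011100 Δ1=11110011100 Δ2=11010011100 Δ3=10000001100 Δ4=10000011110 Δ5=10000011101 Δ6=10000011100 | 6Δ
t=1: Δ0=10000011100 Δ1=00000011100 | 1Δ
t=2: Δ0=00000011100 Δ1=10000011100 | 1Δ

no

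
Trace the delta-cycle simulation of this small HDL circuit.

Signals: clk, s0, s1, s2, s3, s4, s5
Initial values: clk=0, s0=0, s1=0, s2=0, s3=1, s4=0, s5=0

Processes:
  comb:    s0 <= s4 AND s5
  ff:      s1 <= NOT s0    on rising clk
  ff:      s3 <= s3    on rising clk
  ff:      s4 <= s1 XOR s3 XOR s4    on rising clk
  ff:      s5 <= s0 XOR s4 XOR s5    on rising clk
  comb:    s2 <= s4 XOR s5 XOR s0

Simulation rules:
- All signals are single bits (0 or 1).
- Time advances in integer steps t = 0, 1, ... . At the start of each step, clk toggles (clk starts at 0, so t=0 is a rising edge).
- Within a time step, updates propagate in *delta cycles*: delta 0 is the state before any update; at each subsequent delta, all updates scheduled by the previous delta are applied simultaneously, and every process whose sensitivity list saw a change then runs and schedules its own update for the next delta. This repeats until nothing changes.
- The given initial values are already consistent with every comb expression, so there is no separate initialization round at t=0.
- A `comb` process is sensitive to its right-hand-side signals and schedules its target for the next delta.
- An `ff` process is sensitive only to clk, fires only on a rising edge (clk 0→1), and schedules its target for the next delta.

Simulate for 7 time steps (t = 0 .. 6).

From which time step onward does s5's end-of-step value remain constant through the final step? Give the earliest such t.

[bits: s2,s1,clk,s4,s3,s0,s5]
t=0: Δ0=0000100 Δ1=0010100 Δ2=0111100 Δ3=1111100 | 3Δ
t=1: Δ0=1111100 Δ1=1101100 | 1Δ
t=2: Δ0=1101100 Δ1=1111100 Δ2=1111101 Δ3=0111111 Δ4=1111111 | 4Δ
t=3: Δ0=1111111 Δ1=1101111 | 1Δ
t=4: Δ0=1101111 Δ1=1111111 Δ2=1011111 | 2Δ
t=5: Δ0=1011111 Δ1=1001111 | 1Δ
t=6: Δ0=1001111 Δ1=1011111 Δ2=1010111 Δ3=0010101 Δ4=1010101 | 4Δ

2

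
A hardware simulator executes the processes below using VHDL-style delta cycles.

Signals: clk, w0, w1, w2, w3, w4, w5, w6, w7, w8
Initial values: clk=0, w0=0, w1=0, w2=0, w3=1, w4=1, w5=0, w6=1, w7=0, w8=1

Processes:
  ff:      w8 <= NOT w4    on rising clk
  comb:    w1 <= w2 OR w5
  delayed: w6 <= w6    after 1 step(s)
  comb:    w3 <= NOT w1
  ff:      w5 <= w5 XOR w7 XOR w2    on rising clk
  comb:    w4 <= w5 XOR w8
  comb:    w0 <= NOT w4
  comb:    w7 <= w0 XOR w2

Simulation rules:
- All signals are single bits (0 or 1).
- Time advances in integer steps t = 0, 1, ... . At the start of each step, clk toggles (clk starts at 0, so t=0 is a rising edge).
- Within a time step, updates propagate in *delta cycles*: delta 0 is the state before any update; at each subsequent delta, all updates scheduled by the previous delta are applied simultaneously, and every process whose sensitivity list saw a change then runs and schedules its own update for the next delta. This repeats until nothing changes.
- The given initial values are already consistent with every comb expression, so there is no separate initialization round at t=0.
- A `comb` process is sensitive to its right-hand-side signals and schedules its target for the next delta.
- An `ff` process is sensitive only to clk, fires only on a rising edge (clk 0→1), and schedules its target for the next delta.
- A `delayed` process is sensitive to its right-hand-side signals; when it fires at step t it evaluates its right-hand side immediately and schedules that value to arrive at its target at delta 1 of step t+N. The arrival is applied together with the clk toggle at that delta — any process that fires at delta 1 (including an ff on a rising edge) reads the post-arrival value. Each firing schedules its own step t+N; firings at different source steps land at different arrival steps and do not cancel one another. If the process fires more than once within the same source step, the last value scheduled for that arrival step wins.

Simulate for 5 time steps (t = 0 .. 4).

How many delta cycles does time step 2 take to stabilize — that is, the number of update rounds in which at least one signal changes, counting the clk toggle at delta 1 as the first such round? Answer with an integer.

4

t0.Δ0 clk=0 w1=0 w6=1 w5=0 w8=1 w4=1 w3=1 w0=0 w2=0 w7=0
t0.Δ1 clk=1 w1=0 w6=1 w5=0 w8=1 w4=1 w3=1 w0=0 w2=0 w7=0
t0.Δ2 clk=1 w1=0 w6=1 w5=0 w8=0 w4=1 w3=1 w0=0 w2=0 w7=0
t0.Δ3 clk=1 w1=0 w6=1 w5=0 w8=0 w4=0 w3=1 w0=0 w2=0 w7=0
t0.Δ4 clk=1 w1=0 w6=1 w5=0 w8=0 w4=0 w3=1 w0=1 w2=0 w7=0
t0.Δ5 clk=1 w1=0 w6=1 w5=0 w8=0 w4=0 w3=1 w0=1 w2=0 w7=1
t1.Δ0 clk=1 w1=0 w6=1 w5=0 w8=0 w4=0 w3=1 w0=1 w2=0 w7=1
t1.Δ1 clk=0 w1=0 w6=1 w5=0 w8=0 w4=0 w3=1 w0=1 w2=0 w7=1
t2.Δ0 clk=0 w1=0 w6=1 w5=0 w8=0 w4=0 w3=1 w0=1 w2=0 w7=1
t2.Δ1 clk=1 w1=0 w6=1 w5=0 w8=0 w4=0 w3=1 w0=1 w2=0 w7=1
t2.Δ2 clk=1 w1=0 w6=1 w5=1 w8=1 w4=0 w3=1 w0=1 w2=0 w7=1
t2.Δ3 clk=1 w1=1 w6=1 w5=1 w8=1 w4=0 w3=1 w0=1 w2=0 w7=1
t2.Δ4 clk=1 w1=1 w6=1 w5=1 w8=1 w4=0 w3=0 w0=1 w2=0 w7=1
t3.Δ0 clk=1 w1=1 w6=1 w5=1 w8=1 w4=0 w3=0 w0=1 w2=0 w7=1
t3.Δ1 clk=0 w1=1 w6=1 w5=1 w8=1 w4=0 w3=0 w0=1 w2=0 w7=1
t4.Δ0 clk=0 w1=1 w6=1 w5=1 w8=1 w4=0 w3=0 w0=1 w2=0 w7=1
t4.Δ1 clk=1 w1=1 w6=1 w5=1 w8=1 w4=0 w3=0 w0=1 w2=0 w7=1
t4.Δ2 clk=1 w1=1 w6=1 w5=0 w8=1 w4=0 w3=0 w0=1 w2=0 w7=1
t4.Δ3 clk=1 w1=0 w6=1 w5=0 w8=1 w4=1 w3=0 w0=1 w2=0 w7=1
t4.Δ4 clk=1 w1=0 w6=1 w5=0 w8=1 w4=1 w3=1 w0=0 w2=0 w7=1
t4.Δ5 clk=1 w1=0 w6=1 w5=0 w8=1 w4=1 w3=1 w0=0 w2=0 w7=0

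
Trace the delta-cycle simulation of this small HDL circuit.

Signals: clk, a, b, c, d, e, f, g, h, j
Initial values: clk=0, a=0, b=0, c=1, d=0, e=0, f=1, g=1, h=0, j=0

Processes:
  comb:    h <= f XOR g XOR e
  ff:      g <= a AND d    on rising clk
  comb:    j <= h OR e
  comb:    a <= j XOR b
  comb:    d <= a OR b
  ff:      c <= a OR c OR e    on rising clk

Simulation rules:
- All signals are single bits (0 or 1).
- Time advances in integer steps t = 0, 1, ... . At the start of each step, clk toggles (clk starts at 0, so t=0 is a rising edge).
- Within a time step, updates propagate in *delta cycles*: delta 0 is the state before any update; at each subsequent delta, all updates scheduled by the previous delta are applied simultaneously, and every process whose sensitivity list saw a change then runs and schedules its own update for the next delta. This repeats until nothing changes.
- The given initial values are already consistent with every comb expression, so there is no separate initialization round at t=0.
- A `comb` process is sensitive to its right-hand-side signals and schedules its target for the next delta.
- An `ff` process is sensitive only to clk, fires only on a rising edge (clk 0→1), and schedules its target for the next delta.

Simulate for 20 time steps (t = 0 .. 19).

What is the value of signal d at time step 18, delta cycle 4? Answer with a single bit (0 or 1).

1

[bits: e,g,c,h,d,clk,f,b,j,a]
t=0: Δ0=0110001000 Δ1=0110011000 Δ2=0010011000 Δ3=0011011000 Δ4=0011011010 Δ5=0011011011 Δ6=0011111011 | 6Δ
t=1: Δ0=0011111011 Δ1=0011101011 | 1Δ
t=2: Δ0=0011101011 Δ1=0011111011 Δ2=0111111011 Δ3=0110111011 Δ4=0110111001 Δ5=0110111000 Δ6=0110011000 | 6Δ
t=3: Δ0=0110011000 Δ1=0110001000 | 1Δ
t=4: Δ0=0110001000 Δ1=0110011000 Δ2=0010011000 Δ3=0011011000 Δ4=0011011010 Δ5=0011011011 Δ6=0011111011 | 6Δ
t=5: Δ0=0011111011 Δ1=0011101011 | 1Δ
t=6: Δ0=0011101011 Δ1=0011111011 Δ2=0111111011 Δ3=0110111011 Δ4=0110111001 Δ5=0110111000 Δ6=0110011000 | 6Δ
t=7: Δ0=0110011000 Δ1=0110001000 | 1Δ
t=8: Δ0=0110001000 Δ1=0110011000 Δ2=0010011000 Δ3=0011011000 Δ4=0011011010 Δ5=0011011011 Δ6=0011111011 | 6Δ
t=9: Δ0=0011111011 Δ1=0011101011 | 1Δ
t=10: Δ0=0011101011 Δ1=0011111011 Δ2=0111111011 Δ3=0110111011 Δ4=0110111001 Δ5=0110111000 Δ6=0110011000 | 6Δ
t=11: Δ0=0110011000 Δ1=0110001000 | 1Δ
t=12: Δ0=0110001000 Δ1=0110011000 Δ2=0010011000 Δ3=0011011000 Δ4=0011011010 Δ5=0011011011 Δ6=0011111011 | 6Δ
t=13: Δ0=0011111011 Δ1=0011101011 | 1Δ
t=14: Δ0=0011101011 Δ1=0011111011 Δ2=0111111011 Δ3=0110111011 Δ4=0110111001 Δ5=0110111000 Δ6=0110011000 | 6Δ
t=15: Δ0=0110011000 Δ1=0110001000 | 1Δ
t=16: Δ0=0110001000 Δ1=0110011000 Δ2=0010011000 Δ3=0011011000 Δ4=0011011010 Δ5=0011011011 Δ6=0011111011 | 6Δ
t=17: Δ0=0011111011 Δ1=0011101011 | 1Δ
t=18: Δ0=0011101011 Δ1=0011111011 Δ2=0111111011 Δ3=0110111011 Δ4=0110111001 Δ5=0110111000 Δ6=0110011000 | 6Δ
t=19: Δ0=0110011000 Δ1=0110001000 | 1Δ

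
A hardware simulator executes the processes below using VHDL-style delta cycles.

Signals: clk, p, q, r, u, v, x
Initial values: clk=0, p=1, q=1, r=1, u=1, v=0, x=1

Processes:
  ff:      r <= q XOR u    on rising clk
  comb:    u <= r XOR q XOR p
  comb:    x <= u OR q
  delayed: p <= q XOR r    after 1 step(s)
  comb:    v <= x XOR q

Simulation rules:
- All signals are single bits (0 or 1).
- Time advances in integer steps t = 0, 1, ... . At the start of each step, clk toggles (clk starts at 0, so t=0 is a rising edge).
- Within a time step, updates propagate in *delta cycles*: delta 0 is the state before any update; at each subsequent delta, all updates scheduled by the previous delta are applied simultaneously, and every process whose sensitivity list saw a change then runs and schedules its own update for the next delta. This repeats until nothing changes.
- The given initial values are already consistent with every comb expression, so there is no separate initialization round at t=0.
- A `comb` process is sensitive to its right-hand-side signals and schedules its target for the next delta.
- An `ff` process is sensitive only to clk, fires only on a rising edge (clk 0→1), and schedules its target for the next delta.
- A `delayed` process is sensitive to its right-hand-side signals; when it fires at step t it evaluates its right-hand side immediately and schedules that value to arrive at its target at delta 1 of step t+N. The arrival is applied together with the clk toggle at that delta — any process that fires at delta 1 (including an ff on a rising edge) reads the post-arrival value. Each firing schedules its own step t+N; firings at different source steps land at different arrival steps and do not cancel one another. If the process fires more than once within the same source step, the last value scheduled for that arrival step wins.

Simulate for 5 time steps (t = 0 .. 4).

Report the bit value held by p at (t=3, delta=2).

[bits: p,u,r,q,v,clk,x]
t=0: Δ0=1111001 Δ1=1111011 Δ2=1101011 Δ3=1001011 | 3Δ
t=1: Δ0=1001011 Δ1=1001001 | 1Δ
t=2: Δ0=1001001 Δ1=1001011 Δ2=1011011 Δ3=1111011 | 3Δ
t=3: Δ0=1111011 Δ1=0111001 Δ2=0011001 | 2Δ
t=4: Δ0=0011001 Δ1=0011011 | 1Δ

0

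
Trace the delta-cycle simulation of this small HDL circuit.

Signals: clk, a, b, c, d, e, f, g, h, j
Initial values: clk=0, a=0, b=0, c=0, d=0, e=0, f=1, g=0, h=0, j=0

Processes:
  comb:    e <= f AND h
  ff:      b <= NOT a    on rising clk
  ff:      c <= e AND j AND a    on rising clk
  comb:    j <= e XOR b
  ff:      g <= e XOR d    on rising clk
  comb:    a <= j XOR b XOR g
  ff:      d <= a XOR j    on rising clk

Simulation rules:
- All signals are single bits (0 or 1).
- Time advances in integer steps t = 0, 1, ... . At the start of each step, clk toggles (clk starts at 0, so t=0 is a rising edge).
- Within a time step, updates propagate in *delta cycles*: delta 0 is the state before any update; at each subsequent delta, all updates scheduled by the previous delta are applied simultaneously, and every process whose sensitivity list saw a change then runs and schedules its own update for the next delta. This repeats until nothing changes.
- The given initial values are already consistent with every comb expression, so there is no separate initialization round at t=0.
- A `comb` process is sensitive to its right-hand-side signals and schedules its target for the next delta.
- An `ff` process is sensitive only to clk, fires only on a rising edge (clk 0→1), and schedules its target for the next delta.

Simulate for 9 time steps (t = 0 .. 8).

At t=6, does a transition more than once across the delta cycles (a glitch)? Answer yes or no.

t=0 Δ0: g=0 h=0 b=0 clk=0 j=0 f=1 d=0 a=0 e=0 c=0
  Δ1: clk:0→1
  Δ2: b:0→1
  Δ3: j:0→1, a:0→1
  Δ4: a:1→0
  (4Δ to stable)
t=1 Δ0: g=0 h=0 b=1 clk=1 j=1 f=1 d=0 a=0 e=0 c=0
  Δ1: clk:1→0
  (1Δ to stable)
t=2 Δ0: g=0 h=0 b=1 clk=0 j=1 f=1 d=0 a=0 e=0 c=0
  Δ1: clk:0→1
  Δ2: d:0→1
  (2Δ to stable)
t=3 Δ0: g=0 h=0 b=1 clk=1 j=1 f=1 d=1 a=0 e=0 c=0
  Δ1: clk:1→0
  (1Δ to stable)
t=4 Δ0: g=0 h=0 b=1 clk=0 j=1 f=1 d=1 a=0 e=0 c=0
  Δ1: clk:0→1
  Δ2: g:0→1
  Δ3: a:0→1
  (3Δ to stable)
t=5 Δ0: g=1 h=0 b=1 clk=1 j=1 f=1 d=1 a=1 e=0 c=0
  Δ1: clk:1→0
  (1Δ to stable)
t=6 Δ0: g=1 h=0 b=1 clk=0 j=1 f=1 d=1 a=1 e=0 c=0
  Δ1: clk:0→1
  Δ2: b:1→0, d:1→0
  Δ3: j:1→0, a:1→0
  Δ4: a:0→1
  (4Δ to stable)
t=7 Δ0: g=1 h=0 b=0 clk=1 j=0 f=1 d=0 a=1 e=0 c=0
  Δ1: clk:1→0
  (1Δ to stable)
t=8 Δ0: g=1 h=0 b=0 clk=0 j=0 f=1 d=0 a=1 e=0 c=0
  Δ1: clk:0→1
  Δ2: g:1→0, d:0→1
  Δ3: a:1→0
  (3Δ to stable)

yes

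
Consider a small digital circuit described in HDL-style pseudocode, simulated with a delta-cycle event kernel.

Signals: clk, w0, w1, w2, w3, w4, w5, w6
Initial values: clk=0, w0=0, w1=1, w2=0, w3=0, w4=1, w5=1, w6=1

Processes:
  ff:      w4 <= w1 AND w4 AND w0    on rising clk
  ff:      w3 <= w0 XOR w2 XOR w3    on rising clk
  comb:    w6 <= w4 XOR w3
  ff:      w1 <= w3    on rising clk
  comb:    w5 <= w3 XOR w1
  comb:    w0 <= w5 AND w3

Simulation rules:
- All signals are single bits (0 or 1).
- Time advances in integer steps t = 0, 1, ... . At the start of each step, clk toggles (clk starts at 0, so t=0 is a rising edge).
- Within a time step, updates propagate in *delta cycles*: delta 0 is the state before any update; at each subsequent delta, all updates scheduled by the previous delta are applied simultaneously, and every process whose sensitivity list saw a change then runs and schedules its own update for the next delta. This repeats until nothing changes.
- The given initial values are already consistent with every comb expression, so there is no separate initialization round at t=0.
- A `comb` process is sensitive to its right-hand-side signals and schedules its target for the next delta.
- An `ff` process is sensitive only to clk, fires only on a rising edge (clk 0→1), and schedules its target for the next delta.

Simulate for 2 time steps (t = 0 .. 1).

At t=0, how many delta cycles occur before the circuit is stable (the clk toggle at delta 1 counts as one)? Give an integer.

3

t0.Δ0 w3=0 w4=1 clk=0 w6=1 w1=1 w0=0 w5=1 w2=0
t0.Δ1 w3=0 w4=1 clk=1 w6=1 w1=1 w0=0 w5=1 w2=0
t0.Δ2 w3=0 w4=0 clk=1 w6=1 w1=0 w0=0 w5=1 w2=0
t0.Δ3 w3=0 w4=0 clk=1 w6=0 w1=0 w0=0 w5=0 w2=0
t1.Δ0 w3=0 w4=0 clk=1 w6=0 w1=0 w0=0 w5=0 w2=0
t1.Δ1 w3=0 w4=0 clk=0 w6=0 w1=0 w0=0 w5=0 w2=0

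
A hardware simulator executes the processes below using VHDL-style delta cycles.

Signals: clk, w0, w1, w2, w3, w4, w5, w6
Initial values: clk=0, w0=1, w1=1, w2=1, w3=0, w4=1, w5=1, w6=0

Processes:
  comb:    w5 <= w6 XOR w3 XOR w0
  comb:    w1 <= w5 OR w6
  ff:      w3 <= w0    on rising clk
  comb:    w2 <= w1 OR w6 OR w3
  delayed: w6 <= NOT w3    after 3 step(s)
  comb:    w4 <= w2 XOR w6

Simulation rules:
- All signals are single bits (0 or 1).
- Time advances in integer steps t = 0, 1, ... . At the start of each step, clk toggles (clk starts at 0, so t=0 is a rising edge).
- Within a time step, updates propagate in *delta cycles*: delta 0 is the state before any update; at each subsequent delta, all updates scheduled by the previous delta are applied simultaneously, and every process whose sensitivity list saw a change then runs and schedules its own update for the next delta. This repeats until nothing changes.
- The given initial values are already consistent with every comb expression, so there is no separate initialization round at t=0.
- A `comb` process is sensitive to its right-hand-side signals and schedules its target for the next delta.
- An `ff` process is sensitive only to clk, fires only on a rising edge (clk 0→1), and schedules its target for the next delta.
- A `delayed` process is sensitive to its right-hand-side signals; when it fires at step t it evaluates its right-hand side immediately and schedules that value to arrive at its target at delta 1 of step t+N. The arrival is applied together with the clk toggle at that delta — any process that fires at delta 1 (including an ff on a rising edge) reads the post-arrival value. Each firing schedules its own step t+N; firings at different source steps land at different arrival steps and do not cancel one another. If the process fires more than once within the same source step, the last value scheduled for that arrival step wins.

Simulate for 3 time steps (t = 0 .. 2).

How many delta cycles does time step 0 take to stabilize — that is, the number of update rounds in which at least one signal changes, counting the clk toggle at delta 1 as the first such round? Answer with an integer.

t=0 Δ0: w1=1 w4=1 w5=1 clk=0 w6=0 w2=1 w0=1 w3=0
  Δ1: clk:0→1
  Δ2: w3:0→1
  Δ3: w5:1→0
  Δ4: w1:1→0
  (4Δ to stable)
t=1 Δ0: w1=0 w4=1 w5=0 clk=1 w6=0 w2=1 w0=1 w3=1
  Δ1: clk:1→0
  (1Δ to stable)
t=2 Δ0: w1=0 w4=1 w5=0 clk=0 w6=0 w2=1 w0=1 w3=1
  Δ1: clk:0→1
  (1Δ to stable)

4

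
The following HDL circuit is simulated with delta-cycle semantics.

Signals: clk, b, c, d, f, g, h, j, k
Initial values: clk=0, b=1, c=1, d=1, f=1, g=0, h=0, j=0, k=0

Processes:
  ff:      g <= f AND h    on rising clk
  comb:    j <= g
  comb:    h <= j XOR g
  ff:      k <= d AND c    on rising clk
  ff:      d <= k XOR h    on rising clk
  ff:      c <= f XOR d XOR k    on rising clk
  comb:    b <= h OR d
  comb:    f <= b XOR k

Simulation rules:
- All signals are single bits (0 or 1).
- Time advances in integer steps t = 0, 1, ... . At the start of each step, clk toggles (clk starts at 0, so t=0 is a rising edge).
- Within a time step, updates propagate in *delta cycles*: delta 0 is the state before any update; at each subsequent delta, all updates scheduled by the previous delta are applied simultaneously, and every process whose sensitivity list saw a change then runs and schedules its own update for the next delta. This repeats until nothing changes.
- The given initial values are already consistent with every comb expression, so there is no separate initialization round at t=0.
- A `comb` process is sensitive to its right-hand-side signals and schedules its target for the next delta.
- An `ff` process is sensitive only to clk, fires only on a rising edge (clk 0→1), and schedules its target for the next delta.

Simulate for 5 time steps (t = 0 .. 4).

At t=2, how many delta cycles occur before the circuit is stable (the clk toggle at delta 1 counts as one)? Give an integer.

[bits: h,b,clk,c,f,k,j,d,g]
t=0: Δ0=010110010 Δ1=011110010 Δ2=011011000 Δ3=001001000 Δ4=001011000 | 4Δ
t=1: Δ0=001011000 Δ1=000011000 | 1Δ
t=2: Δ0=000011000 Δ1=001011000 Δ2=001010010 Δ3=011000010 Δ4=011010010 | 4Δ
t=3: Δ0=011010010 Δ1=010010010 | 1Δ
t=4: Δ0=010010010 Δ1=011010010 Δ2=011010000 Δ3=001010000 Δ4=001000000 | 4Δ

4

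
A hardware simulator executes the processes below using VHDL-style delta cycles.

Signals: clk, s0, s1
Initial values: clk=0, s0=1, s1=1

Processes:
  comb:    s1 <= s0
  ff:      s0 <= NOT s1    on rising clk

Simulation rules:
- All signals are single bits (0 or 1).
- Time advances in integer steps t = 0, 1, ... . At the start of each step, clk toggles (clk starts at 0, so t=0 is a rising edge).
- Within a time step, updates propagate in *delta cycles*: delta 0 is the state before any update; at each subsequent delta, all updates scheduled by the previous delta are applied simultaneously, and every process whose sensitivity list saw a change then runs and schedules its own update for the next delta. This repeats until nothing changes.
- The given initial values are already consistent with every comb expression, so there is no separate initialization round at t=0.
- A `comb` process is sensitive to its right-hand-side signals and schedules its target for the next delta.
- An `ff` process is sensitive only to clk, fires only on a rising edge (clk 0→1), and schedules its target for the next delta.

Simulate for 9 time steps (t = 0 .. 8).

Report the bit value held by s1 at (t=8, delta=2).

1

t=0 Δ0: clk=0 s1=1 s0=1
  Δ1: clk:0→1
  Δ2: s0:1→0
  Δ3: s1:1→0
  (3Δ to stable)
t=1 Δ0: clk=1 s1=0 s0=0
  Δ1: clk:1→0
  (1Δ to stable)
t=2 Δ0: clk=0 s1=0 s0=0
  Δ1: clk:0→1
  Δ2: s0:0→1
  Δ3: s1:0→1
  (3Δ to stable)
t=3 Δ0: clk=1 s1=1 s0=1
  Δ1: clk:1→0
  (1Δ to stable)
t=4 Δ0: clk=0 s1=1 s0=1
  Δ1: clk:0→1
  Δ2: s0:1→0
  Δ3: s1:1→0
  (3Δ to stable)
t=5 Δ0: clk=1 s1=0 s0=0
  Δ1: clk:1→0
  (1Δ to stable)
t=6 Δ0: clk=0 s1=0 s0=0
  Δ1: clk:0→1
  Δ2: s0:0→1
  Δ3: s1:0→1
  (3Δ to stable)
t=7 Δ0: clk=1 s1=1 s0=1
  Δ1: clk:1→0
  (1Δ to stable)
t=8 Δ0: clk=0 s1=1 s0=1
  Δ1: clk:0→1
  Δ2: s0:1→0
  Δ3: s1:1→0
  (3Δ to stable)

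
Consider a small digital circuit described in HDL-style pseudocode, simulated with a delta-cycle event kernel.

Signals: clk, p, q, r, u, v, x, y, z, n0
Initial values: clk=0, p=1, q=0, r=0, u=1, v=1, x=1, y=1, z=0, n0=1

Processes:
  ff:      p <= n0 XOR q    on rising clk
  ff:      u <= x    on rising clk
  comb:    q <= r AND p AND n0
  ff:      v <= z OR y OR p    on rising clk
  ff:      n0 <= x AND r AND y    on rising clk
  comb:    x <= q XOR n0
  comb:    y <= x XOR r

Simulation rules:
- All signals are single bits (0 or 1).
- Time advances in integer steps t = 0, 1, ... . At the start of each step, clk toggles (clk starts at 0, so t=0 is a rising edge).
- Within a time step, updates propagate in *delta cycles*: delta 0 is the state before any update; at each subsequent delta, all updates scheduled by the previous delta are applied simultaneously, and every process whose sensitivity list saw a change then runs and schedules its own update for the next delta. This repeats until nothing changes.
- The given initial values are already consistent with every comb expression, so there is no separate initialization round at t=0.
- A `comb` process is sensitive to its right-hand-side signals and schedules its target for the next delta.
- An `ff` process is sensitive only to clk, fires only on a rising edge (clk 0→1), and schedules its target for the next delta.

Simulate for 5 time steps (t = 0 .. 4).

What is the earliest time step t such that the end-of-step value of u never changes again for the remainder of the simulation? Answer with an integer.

[bits: u,r,y,clk,q,v,z,n0,x,p]
t=0: Δ0=1010010111 Δ1=1011010111 Δ2=1011010011 Δ3=1011010001 Δ4=1001010001 | 4Δ
t=1: Δ0=1001010001 Δ1=1000010001 | 1Δ
t=2: Δ0=1000010001 Δ1=1001010001 Δ2=0001010000 | 2Δ
t=3: Δ0=0001010000 Δ1=0000010000 | 1Δ
t=4: Δ0=0000010000 Δ1=0001010000 Δ2=0001000000 | 2Δ

2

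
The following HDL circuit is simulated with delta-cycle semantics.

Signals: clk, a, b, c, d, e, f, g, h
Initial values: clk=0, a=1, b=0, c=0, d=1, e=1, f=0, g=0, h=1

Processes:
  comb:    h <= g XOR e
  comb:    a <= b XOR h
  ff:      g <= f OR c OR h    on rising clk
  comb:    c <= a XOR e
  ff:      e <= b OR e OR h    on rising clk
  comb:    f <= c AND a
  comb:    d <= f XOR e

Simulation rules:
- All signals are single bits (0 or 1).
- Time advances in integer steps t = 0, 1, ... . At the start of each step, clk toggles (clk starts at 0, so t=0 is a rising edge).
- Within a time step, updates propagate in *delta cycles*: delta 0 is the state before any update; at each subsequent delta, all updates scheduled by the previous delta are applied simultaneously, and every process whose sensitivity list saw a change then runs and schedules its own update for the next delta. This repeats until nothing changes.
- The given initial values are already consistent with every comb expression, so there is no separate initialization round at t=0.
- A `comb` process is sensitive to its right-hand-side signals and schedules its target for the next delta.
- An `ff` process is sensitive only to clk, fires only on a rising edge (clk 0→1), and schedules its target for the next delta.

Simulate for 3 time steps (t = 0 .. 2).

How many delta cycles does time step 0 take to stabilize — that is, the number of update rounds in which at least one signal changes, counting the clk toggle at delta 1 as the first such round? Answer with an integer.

5

[bits: f,h,e,c,b,clk,d,a,g]
t=0: Δ0=011000110 Δ1=011001110 Δ2=011001111 Δ3=001001111 Δ4=001001101 Δ5=001101101 | 5Δ
t=1: Δ0=001101101 Δ1=001100101 | 1Δ
t=2: Δ0=001100101 Δ1=001101101 | 1Δ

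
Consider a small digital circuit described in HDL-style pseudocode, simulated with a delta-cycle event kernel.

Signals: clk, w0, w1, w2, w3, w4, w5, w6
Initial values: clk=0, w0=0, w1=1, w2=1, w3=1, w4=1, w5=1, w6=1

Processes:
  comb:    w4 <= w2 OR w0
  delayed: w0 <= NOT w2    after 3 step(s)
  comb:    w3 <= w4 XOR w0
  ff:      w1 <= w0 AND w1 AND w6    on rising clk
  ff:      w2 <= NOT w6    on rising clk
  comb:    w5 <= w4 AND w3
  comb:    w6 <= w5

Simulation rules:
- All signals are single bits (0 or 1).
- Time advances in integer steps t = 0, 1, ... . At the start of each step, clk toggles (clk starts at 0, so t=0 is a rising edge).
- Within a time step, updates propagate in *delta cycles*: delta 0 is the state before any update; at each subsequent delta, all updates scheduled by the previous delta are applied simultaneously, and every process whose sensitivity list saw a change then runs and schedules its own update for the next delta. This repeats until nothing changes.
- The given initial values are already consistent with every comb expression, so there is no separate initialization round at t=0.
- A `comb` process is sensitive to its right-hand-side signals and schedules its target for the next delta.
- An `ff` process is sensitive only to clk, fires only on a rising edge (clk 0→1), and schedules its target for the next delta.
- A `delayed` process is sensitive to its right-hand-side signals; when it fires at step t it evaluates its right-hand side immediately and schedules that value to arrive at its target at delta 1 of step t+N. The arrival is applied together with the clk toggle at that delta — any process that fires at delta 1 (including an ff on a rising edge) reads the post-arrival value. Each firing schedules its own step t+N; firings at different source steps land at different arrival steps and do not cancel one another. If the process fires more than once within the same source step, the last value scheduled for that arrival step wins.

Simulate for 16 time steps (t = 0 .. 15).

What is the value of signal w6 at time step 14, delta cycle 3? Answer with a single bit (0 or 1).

t0.Δ0 w2=1 w4=1 w3=1 w1=1 clk=0 w6=1 w0=0 w5=1
t0.Δ1 w2=1 w4=1 w3=1 w1=1 clk=1 w6=1 w0=0 w5=1
t0.Δ2 w2=0 w4=1 w3=1 w1=0 clk=1 w6=1 w0=0 w5=1
t0.Δ3 w2=0 w4=0 w3=1 w1=0 clk=1 w6=1 w0=0 w5=1
t0.Δ4 w2=0 w4=0 w3=0 w1=0 clk=1 w6=1 w0=0 w5=0
t0.Δ5 w2=0 w4=0 w3=0 w1=0 clk=1 w6=0 w0=0 w5=0
t1.Δ0 w2=0 w4=0 w3=0 w1=0 clk=1 w6=0 w0=0 w5=0
t1.Δ1 w2=0 w4=0 w3=0 w1=0 clk=0 w6=0 w0=0 w5=0
t2.Δ0 w2=0 w4=0 w3=0 w1=0 clk=0 w6=0 w0=0 w5=0
t2.Δ1 w2=0 w4=0 w3=0 w1=0 clk=1 w6=0 w0=0 w5=0
t2.Δ2 w2=1 w4=0 w3=0 w1=0 clk=1 w6=0 w0=0 w5=0
t2.Δ3 w2=1 w4=1 w3=0 w1=0 clk=1 w6=0 w0=0 w5=0
t2.Δ4 w2=1 w4=1 w3=1 w1=0 clk=1 w6=0 w0=0 w5=0
t2.Δ5 w2=1 w4=1 w3=1 w1=0 clk=1 w6=0 w0=0 w5=1
t2.Δ6 w2=1 w4=1 w3=1 w1=0 clk=1 w6=1 w0=0 w5=1
t3.Δ0 w2=1 w4=1 w3=1 w1=0 clk=1 w6=1 w0=0 w5=1
t3.Δ1 w2=1 w4=1 w3=1 w1=0 clk=0 w6=1 w0=1 w5=1
t3.Δ2 w2=1 w4=1 w3=0 w1=0 clk=0 w6=1 w0=1 w5=1
t3.Δ3 w2=1 w4=1 w3=0 w1=0 clk=0 w6=1 w0=1 w5=0
t3.Δ4 w2=1 w4=1 w3=0 w1=0 clk=0 w6=0 w0=1 w5=0
t4.Δ0 w2=1 w4=1 w3=0 w1=0 clk=0 w6=0 w0=1 w5=0
t4.Δ1 w2=1 w4=1 w3=0 w1=0 clk=1 w6=0 w0=1 w5=0
t5.Δ0 w2=1 w4=1 w3=0 w1=0 clk=1 w6=0 w0=1 w5=0
t5.Δ1 w2=1 w4=1 w3=0 w1=0 clk=0 w6=0 w0=0 w5=0
t5.Δ2 w2=1 w4=1 w3=1 w1=0 clk=0 w6=0 w0=0 w5=0
t5.Δ3 w2=1 w4=1 w3=1 w1=0 clk=0 w6=0 w0=0 w5=1
t5.Δ4 w2=1 w4=1 w3=1 w1=0 clk=0 w6=1 w0=0 w5=1
t6.Δ0 w2=1 w4=1 w3=1 w1=0 clk=0 w6=1 w0=0 w5=1
t6.Δ1 w2=1 w4=1 w3=1 w1=0 clk=1 w6=1 w0=0 w5=1
t6.Δ2 w2=0 w4=1 w3=1 w1=0 clk=1 w6=1 w0=0 w5=1
t6.Δ3 w2=0 w4=0 w3=1 w1=0 clk=1 w6=1 w0=0 w5=1
t6.Δ4 w2=0 w4=0 w3=0 w1=0 clk=1 w6=1 w0=0 w5=0
t6.Δ5 w2=0 w4=0 w3=0 w1=0 clk=1 w6=0 w0=0 w5=0
t7.Δ0 w2=0 w4=0 w3=0 w1=0 clk=1 w6=0 w0=0 w5=0
t7.Δ1 w2=0 w4=0 w3=0 w1=0 clk=0 w6=0 w0=0 w5=0
t8.Δ0 w2=0 w4=0 w3=0 w1=0 clk=0 w6=0 w0=0 w5=0
t8.Δ1 w2=0 w4=0 w3=0 w1=0 clk=1 w6=0 w0=0 w5=0
t8.Δ2 w2=1 w4=0 w3=0 w1=0 clk=1 w6=0 w0=0 w5=0
t8.Δ3 w2=1 w4=1 w3=0 w1=0 clk=1 w6=0 w0=0 w5=0
t8.Δ4 w2=1 w4=1 w3=1 w1=0 clk=1 w6=0 w0=0 w5=0
t8.Δ5 w2=1 w4=1 w3=1 w1=0 clk=1 w6=0 w0=0 w5=1
t8.Δ6 w2=1 w4=1 w3=1 w1=0 clk=1 w6=1 w0=0 w5=1
t9.Δ0 w2=1 w4=1 w3=1 w1=0 clk=1 w6=1 w0=0 w5=1
t9.Δ1 w2=1 w4=1 w3=1 w1=0 clk=0 w6=1 w0=1 w5=1
t9.Δ2 w2=1 w4=1 w3=0 w1=0 clk=0 w6=1 w0=1 w5=1
t9.Δ3 w2=1 w4=1 w3=0 w1=0 clk=0 w6=1 w0=1 w5=0
t9.Δ4 w2=1 w4=1 w3=0 w1=0 clk=0 w6=0 w0=1 w5=0
t10.Δ0 w2=1 w4=1 w3=0 w1=0 clk=0 w6=0 w0=1 w5=0
t10.Δ1 w2=1 w4=1 w3=0 w1=0 clk=1 w6=0 w0=1 w5=0
t11.Δ0 w2=1 w4=1 w3=0 w1=0 clk=1 w6=0 w0=1 w5=0
t11.Δ1 w2=1 w4=1 w3=0 w1=0 clk=0 w6=0 w0=0 w5=0
t11.Δ2 w2=1 w4=1 w3=1 w1=0 clk=0 w6=0 w0=0 w5=0
t11.Δ3 w2=1 w4=1 w3=1 w1=0 clk=0 w6=0 w0=0 w5=1
t11.Δ4 w2=1 w4=1 w3=1 w1=0 clk=0 w6=1 w0=0 w5=1
t12.Δ0 w2=1 w4=1 w3=1 w1=0 clk=0 w6=1 w0=0 w5=1
t12.Δ1 w2=1 w4=1 w3=1 w1=0 clk=1 w6=1 w0=0 w5=1
t12.Δ2 w2=0 w4=1 w3=1 w1=0 clk=1 w6=1 w0=0 w5=1
t12.Δ3 w2=0 w4=0 w3=1 w1=0 clk=1 w6=1 w0=0 w5=1
t12.Δ4 w2=0 w4=0 w3=0 w1=0 clk=1 w6=1 w0=0 w5=0
t12.Δ5 w2=0 w4=0 w3=0 w1=0 clk=1 w6=0 w0=0 w5=0
t13.Δ0 w2=0 w4=0 w3=0 w1=0 clk=1 w6=0 w0=0 w5=0
t13.Δ1 w2=0 w4=0 w3=0 w1=0 clk=0 w6=0 w0=0 w5=0
t14.Δ0 w2=0 w4=0 w3=0 w1=0 clk=0 w6=0 w0=0 w5=0
t14.Δ1 w2=0 w4=0 w3=0 w1=0 clk=1 w6=0 w0=0 w5=0
t14.Δ2 w2=1 w4=0 w3=0 w1=0 clk=1 w6=0 w0=0 w5=0
t14.Δ3 w2=1 w4=1 w3=0 w1=0 clk=1 w6=0 w0=0 w5=0
t14.Δ4 w2=1 w4=1 w3=1 w1=0 clk=1 w6=0 w0=0 w5=0
t14.Δ5 w2=1 w4=1 w3=1 w1=0 clk=1 w6=0 w0=0 w5=1
t14.Δ6 w2=1 w4=1 w3=1 w1=0 clk=1 w6=1 w0=0 w5=1
t15.Δ0 w2=1 w4=1 w3=1 w1=0 clk=1 w6=1 w0=0 w5=1
t15.Δ1 w2=1 w4=1 w3=1 w1=0 clk=0 w6=1 w0=1 w5=1
t15.Δ2 w2=1 w4=1 w3=0 w1=0 clk=0 w6=1 w0=1 w5=1
t15.Δ3 w2=1 w4=1 w3=0 w1=0 clk=0 w6=1 w0=1 w5=0
t15.Δ4 w2=1 w4=1 w3=0 w1=0 clk=0 w6=0 w0=1 w5=0

0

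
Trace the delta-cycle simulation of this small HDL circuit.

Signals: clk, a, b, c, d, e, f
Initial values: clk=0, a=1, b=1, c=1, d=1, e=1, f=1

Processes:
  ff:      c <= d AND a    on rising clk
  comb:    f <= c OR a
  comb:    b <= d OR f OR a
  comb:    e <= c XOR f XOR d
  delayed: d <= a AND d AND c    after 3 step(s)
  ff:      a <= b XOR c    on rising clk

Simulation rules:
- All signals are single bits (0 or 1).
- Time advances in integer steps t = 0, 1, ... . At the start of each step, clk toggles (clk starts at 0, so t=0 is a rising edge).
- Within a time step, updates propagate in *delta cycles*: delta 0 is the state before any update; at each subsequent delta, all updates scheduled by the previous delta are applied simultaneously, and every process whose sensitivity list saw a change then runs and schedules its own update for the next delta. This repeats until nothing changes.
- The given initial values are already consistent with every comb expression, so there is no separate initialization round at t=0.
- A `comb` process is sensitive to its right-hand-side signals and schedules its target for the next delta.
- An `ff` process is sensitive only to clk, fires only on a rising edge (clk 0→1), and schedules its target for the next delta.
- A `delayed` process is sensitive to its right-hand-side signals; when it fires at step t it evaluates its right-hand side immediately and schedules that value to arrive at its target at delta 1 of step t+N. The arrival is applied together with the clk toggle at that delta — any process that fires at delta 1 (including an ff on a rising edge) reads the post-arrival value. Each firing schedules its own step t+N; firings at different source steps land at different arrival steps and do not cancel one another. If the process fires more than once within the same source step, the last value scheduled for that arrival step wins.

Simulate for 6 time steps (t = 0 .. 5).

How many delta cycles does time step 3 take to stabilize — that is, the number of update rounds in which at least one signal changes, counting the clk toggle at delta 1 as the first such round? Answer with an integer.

[bits: c,f,d,b,a,e,clk]
t=0: Δ0=1111110 Δ1=1111111 Δ2=1111011 | 2Δ
t=1: Δ0=1111011 Δ1=1111010 | 1Δ
t=2: Δ0=1111010 Δ1=1111011 Δ2=0111011 Δ3=0011001 Δ4=0011011 | 4Δ
t=3: Δ0=0011011 Δ1=0001010 Δ2=0000000 | 2Δ
t=4: Δ0=0000000 Δ1=0000001 | 1Δ
t=5: Δ0=0000001 Δ1=0000000 | 1Δ

2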